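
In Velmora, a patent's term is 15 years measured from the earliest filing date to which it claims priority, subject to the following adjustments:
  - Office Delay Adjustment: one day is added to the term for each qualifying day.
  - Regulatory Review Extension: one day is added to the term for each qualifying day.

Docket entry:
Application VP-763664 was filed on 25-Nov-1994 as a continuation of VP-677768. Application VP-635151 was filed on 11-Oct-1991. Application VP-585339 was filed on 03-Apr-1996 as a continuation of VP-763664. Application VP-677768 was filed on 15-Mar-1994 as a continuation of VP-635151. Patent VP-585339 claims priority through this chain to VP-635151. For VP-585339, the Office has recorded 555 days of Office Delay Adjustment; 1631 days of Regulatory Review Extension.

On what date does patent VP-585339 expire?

October 5, 2012

Earliest priority filing: 11 October 1991.
Base term: 11 October 1991 + 15 years → 11 October 2006.
Office Delay Adjustment: +555 days → 18 April 2008.
Regulatory Review Extension: +1631 days → 5 October 2012.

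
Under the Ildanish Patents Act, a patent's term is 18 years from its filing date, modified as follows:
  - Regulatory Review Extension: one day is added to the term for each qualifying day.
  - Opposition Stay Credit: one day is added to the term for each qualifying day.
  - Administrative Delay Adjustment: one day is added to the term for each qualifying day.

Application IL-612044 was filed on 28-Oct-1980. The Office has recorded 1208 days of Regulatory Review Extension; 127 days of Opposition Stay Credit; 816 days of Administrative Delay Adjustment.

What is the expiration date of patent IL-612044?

2004-09-17

Base term: filing date + 18 years → 28 October 1998.
Regulatory Review Extension: +1208 days → 17 February 2002.
Opposition Stay Credit: +127 days → 24 June 2002.
Administrative Delay Adjustment: +816 days → 17 September 2004.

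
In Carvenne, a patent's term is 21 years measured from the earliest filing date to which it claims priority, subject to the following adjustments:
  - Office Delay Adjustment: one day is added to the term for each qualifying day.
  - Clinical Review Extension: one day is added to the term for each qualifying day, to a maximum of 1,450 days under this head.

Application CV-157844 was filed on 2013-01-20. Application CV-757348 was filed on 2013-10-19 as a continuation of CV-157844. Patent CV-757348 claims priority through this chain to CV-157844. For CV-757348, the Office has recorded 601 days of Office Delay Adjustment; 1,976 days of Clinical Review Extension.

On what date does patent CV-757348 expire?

September 2, 2039

Earliest priority filing: 20 January 2013.
Base term: 20 January 2013 + 21 years → 20 January 2034.
Office Delay Adjustment: +601 days → 13 September 2035.
Clinical Review Extension: 1976 days claimed exceeds the 1450-day cap, so +1450 days → 2 September 2039.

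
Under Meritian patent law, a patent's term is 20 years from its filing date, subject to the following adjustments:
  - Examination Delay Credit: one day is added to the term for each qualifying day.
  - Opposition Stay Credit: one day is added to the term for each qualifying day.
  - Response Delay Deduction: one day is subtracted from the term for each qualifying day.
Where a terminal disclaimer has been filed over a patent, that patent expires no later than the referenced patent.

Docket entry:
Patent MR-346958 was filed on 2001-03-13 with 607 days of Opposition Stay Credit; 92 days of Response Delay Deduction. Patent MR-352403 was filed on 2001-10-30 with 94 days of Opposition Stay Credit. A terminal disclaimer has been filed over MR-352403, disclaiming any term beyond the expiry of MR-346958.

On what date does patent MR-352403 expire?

February 1, 2022

Natural term of MR-352403:
  Base: filing + 20 years → 30 October 2021.
  Opposition Stay Credit: +94 days → 1 February 2022.
Expiry of referenced patent MR-346958:
  Base: filing + 20 years → 13 March 2021.
  Opposition Stay Credit: +607 days → 10 November 2022.
  Response Delay Deduction: −92 days → 10 August 2022.
Terminal disclaimer: MR-352403 expires on the earlier of 1 February 2022 and 10 August 2022.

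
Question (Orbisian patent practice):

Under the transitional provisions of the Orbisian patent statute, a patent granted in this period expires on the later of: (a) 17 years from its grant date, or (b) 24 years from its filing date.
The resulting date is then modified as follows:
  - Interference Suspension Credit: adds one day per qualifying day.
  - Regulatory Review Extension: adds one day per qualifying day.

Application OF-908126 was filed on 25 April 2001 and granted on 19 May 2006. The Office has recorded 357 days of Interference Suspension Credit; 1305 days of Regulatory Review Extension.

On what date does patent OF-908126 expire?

(a) grant + 17 years → 19 May 2023.
(b) filing + 24 years → 25 April 2025.
Later of the two: 25 April 2025.
Interference Suspension Credit: +357 days → 17 April 2026.
Regulatory Review Extension: +1305 days → 12 November 2029.

November 12, 2029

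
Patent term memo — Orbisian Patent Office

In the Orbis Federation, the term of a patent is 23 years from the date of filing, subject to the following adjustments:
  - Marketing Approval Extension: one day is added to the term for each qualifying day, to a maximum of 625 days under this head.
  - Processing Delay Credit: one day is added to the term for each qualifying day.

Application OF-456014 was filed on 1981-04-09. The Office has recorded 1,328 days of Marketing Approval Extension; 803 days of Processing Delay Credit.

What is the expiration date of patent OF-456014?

Base term: filing date + 23 years → 9 April 2004.
Marketing Approval Extension: 1328 days claimed exceeds the 625-day cap, so +625 days → 25 December 2005.
Processing Delay Credit: +803 days → 7 March 2008.

2008-03-07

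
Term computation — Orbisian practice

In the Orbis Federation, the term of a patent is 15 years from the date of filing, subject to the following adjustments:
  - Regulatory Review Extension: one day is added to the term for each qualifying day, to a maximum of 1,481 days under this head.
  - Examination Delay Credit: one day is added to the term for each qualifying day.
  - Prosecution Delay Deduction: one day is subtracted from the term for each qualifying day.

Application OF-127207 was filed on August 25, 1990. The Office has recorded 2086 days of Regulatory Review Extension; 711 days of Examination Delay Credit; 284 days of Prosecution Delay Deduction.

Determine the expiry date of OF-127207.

Base term: filing date + 15 years → 25 August 2005.
Regulatory Review Extension: 2086 days claimed exceeds the 1481-day cap, so +1481 days → 14 September 2009.
Examination Delay Credit: +711 days → 26 August 2011.
Prosecution Delay Deduction: −284 days → 15 November 2010.

November 15, 2010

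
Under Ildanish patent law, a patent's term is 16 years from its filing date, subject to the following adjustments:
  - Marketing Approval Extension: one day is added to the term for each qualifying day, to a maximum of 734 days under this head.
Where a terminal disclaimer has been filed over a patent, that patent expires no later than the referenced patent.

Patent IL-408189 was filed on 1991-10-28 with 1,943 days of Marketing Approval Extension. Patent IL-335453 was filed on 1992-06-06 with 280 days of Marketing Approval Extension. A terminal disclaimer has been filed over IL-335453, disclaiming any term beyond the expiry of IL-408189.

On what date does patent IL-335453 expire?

March 13, 2009

Natural term of IL-335453:
  Base: filing + 16 years → 6 June 2008.
  Marketing Approval Extension: 280 days (within the 734-day cap) → +280 days → 13 March 2009.
Expiry of referenced patent IL-408189:
  Base: filing + 16 years → 28 October 2007.
  Marketing Approval Extension: 1943 days claimed exceeds the 734-day cap, so +734 days → 31 October 2009.
Terminal disclaimer: IL-335453 expires on the earlier of 13 March 2009 and 31 October 2009.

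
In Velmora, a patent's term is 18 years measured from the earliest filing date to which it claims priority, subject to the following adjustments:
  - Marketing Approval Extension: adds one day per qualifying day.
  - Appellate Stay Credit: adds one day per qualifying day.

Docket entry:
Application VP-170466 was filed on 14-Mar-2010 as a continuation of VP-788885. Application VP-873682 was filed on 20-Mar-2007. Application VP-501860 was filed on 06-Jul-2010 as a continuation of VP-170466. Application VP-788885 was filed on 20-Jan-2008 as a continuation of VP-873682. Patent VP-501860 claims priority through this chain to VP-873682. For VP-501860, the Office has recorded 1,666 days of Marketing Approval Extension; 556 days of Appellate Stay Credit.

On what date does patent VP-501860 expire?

2031-04-20

Earliest priority filing: 20 March 2007.
Base term: 20 March 2007 + 18 years → 20 March 2025.
Marketing Approval Extension: +1666 days → 11 October 2029.
Appellate Stay Credit: +556 days → 20 April 2031.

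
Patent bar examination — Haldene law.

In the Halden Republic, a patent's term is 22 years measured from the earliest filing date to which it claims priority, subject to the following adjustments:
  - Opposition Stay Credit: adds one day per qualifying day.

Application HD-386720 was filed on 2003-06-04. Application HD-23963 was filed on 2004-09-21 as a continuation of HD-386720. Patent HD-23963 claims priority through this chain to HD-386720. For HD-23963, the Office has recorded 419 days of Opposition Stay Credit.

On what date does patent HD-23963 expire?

July 28, 2026

Earliest priority filing: 4 June 2003.
Base term: 4 June 2003 + 22 years → 4 June 2025.
Opposition Stay Credit: +419 days → 28 July 2026.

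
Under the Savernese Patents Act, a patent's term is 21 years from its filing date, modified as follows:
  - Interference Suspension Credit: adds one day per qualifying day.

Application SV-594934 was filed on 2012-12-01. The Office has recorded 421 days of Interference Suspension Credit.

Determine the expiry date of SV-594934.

Base term: filing date + 21 years → 1 December 2033.
Interference Suspension Credit: +421 days → 26 January 2035.

2035-01-26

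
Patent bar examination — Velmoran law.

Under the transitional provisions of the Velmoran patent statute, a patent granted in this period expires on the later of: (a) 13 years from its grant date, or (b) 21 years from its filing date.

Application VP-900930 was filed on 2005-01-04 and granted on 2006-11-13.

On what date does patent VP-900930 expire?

2026-01-04

(a) grant + 13 years → 13 November 2019.
(b) filing + 21 years → 4 January 2026.
Later of the two: 4 January 2026.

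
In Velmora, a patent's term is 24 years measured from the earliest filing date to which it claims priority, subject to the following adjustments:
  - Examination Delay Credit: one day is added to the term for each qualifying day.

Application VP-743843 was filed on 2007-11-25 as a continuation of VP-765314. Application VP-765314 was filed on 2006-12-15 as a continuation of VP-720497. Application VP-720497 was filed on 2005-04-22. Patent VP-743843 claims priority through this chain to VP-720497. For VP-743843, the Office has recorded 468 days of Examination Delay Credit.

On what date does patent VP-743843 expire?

Earliest priority filing: 22 April 2005.
Base term: 22 April 2005 + 24 years → 22 April 2029.
Examination Delay Credit: +468 days → 3 August 2030.

2030-08-03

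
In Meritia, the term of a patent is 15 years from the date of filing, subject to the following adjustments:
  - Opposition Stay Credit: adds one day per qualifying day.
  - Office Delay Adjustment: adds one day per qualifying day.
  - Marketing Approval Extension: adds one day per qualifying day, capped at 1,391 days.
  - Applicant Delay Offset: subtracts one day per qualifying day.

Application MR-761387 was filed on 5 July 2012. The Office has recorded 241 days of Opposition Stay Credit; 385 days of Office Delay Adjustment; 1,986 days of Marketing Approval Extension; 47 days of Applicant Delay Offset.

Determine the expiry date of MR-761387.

Base term: filing date + 15 years → 5 July 2027.
Opposition Stay Credit: +241 days → 2 March 2028.
Office Delay Adjustment: +385 days → 22 March 2029.
Marketing Approval Extension: 1986 days claimed exceeds the 1391-day cap, so +1391 days → 11 January 2033.
Applicant Delay Offset: −47 days → 25 November 2032.

2032-11-25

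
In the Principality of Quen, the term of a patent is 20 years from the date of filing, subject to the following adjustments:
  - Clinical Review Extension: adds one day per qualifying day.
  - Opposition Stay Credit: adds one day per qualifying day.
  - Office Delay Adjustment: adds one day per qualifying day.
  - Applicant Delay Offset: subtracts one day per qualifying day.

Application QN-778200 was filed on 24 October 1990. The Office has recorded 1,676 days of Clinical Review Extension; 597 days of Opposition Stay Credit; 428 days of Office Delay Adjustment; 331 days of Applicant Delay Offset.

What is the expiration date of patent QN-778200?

Base term: filing date + 20 years → 24 October 2010.
Clinical Review Extension: +1676 days → 27 May 2015.
Opposition Stay Credit: +597 days → 13 January 2017.
Office Delay Adjustment: +428 days → 17 March 2018.
Applicant Delay Offset: −331 days → 20 April 2017.

April 20, 2017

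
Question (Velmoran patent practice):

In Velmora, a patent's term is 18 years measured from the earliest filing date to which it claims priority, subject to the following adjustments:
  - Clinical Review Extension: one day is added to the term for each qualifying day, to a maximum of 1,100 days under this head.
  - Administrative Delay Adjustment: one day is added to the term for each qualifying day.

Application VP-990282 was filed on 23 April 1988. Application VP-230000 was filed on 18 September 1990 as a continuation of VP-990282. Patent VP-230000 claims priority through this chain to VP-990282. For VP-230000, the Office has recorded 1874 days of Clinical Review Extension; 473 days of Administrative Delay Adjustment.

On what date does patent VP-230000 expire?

Earliest priority filing: 23 April 1988.
Base term: 23 April 1988 + 18 years → 23 April 2006.
Clinical Review Extension: 1874 days claimed exceeds the 1100-day cap, so +1100 days → 27 April 2009.
Administrative Delay Adjustment: +473 days → 13 August 2010.

August 13, 2010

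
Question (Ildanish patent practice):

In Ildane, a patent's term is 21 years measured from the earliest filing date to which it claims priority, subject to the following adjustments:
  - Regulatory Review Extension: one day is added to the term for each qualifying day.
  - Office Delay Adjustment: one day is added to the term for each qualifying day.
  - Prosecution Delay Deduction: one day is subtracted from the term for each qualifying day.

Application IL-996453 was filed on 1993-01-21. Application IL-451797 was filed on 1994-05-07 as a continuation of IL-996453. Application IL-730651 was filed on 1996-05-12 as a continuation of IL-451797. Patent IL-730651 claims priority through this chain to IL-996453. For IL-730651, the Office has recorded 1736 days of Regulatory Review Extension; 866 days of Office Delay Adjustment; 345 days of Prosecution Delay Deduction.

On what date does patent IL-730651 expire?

2020-03-27

Earliest priority filing: 21 January 1993.
Base term: 21 January 1993 + 21 years → 21 January 2014.
Regulatory Review Extension: +1736 days → 23 October 2018.
Office Delay Adjustment: +866 days → 7 March 2021.
Prosecution Delay Deduction: −345 days → 27 March 2020.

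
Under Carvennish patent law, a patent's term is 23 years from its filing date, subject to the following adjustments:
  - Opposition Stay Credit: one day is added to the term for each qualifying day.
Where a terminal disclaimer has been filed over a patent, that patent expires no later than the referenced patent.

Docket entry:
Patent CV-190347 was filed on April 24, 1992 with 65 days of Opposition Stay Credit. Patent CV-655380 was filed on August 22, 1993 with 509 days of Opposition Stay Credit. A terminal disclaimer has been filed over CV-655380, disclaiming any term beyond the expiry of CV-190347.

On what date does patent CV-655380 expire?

Natural term of CV-655380:
  Base: filing + 23 years → 22 August 2016.
  Opposition Stay Credit: +509 days → 13 January 2018.
Expiry of referenced patent CV-190347:
  Base: filing + 23 years → 24 April 2015.
  Opposition Stay Credit: +65 days → 28 June 2015.
Terminal disclaimer: CV-655380 expires on the earlier of 13 January 2018 and 28 June 2015.

2015-06-28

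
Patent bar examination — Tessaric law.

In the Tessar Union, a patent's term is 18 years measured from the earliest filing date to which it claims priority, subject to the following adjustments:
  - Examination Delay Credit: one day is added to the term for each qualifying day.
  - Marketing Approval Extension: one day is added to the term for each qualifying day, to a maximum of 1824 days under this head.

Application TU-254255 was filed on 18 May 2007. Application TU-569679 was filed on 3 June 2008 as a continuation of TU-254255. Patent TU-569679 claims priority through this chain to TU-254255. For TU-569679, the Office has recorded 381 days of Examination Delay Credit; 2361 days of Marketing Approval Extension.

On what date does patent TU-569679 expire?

Earliest priority filing: 18 May 2007.
Base term: 18 May 2007 + 18 years → 18 May 2025.
Examination Delay Credit: +381 days → 3 June 2026.
Marketing Approval Extension: 2361 days claimed exceeds the 1824-day cap, so +1824 days → 1 June 2031.

2031-06-01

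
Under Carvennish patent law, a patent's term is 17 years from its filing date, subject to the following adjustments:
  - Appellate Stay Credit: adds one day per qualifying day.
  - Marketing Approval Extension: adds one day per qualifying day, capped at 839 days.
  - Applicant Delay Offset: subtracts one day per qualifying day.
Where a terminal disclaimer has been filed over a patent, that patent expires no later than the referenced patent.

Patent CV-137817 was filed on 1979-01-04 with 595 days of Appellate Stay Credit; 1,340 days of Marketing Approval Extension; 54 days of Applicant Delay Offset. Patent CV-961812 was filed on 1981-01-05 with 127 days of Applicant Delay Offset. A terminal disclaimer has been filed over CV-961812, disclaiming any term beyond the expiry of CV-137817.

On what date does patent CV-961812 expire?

August 31, 1997

Natural term of CV-961812:
  Base: filing + 17 years → 5 January 1998.
  Applicant Delay Offset: −127 days → 31 August 1997.
Expiry of referenced patent CV-137817:
  Base: filing + 17 years → 4 January 1996.
  Appellate Stay Credit: +595 days → 21 August 1997.
  Marketing Approval Extension: 1340 days claimed exceeds the 839-day cap, so +839 days → 8 December 1999.
  Applicant Delay Offset: −54 days → 15 October 1999.
Terminal disclaimer: CV-961812 expires on the earlier of 31 August 1997 and 15 October 1999.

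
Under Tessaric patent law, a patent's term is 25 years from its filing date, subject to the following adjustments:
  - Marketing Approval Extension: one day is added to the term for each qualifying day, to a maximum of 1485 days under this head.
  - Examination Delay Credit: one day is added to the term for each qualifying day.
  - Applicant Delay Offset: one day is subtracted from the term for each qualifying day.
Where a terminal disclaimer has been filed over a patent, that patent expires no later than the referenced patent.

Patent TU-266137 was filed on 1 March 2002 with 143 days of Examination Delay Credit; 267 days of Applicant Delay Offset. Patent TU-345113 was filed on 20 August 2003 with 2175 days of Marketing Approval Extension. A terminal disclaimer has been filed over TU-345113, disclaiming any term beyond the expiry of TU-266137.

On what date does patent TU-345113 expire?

2026-10-28

Natural term of TU-345113:
  Base: filing + 25 years → 20 August 2028.
  Marketing Approval Extension: 2175 days claimed exceeds the 1485-day cap, so +1485 days → 13 September 2032.
Expiry of referenced patent TU-266137:
  Base: filing + 25 years → 1 March 2027.
  Examination Delay Credit: +143 days → 22 July 2027.
  Applicant Delay Offset: −267 days → 28 October 2026.
Terminal disclaimer: TU-345113 expires on the earlier of 13 September 2032 and 28 October 2026.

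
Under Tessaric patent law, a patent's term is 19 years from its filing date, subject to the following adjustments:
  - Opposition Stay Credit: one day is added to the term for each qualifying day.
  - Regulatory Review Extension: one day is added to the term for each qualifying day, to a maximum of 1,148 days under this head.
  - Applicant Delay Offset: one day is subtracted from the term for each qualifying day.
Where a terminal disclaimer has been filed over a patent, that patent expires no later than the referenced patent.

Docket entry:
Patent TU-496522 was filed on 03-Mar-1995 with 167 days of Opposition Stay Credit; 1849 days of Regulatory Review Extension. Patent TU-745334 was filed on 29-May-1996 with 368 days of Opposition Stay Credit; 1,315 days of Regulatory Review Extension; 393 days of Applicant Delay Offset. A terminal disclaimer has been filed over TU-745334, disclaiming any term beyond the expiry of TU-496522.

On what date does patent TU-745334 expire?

2017-10-08

Natural term of TU-745334:
  Base: filing + 19 years → 29 May 2015.
  Opposition Stay Credit: +368 days → 31 May 2016.
  Regulatory Review Extension: 1315 days claimed exceeds the 1148-day cap, so +1148 days → 23 July 2019.
  Applicant Delay Offset: −393 days → 25 June 2018.
Expiry of referenced patent TU-496522:
  Base: filing + 19 years → 3 March 2014.
  Opposition Stay Credit: +167 days → 17 August 2014.
  Regulatory Review Extension: 1849 days claimed exceeds the 1148-day cap, so +1148 days → 8 October 2017.
Terminal disclaimer: TU-745334 expires on the earlier of 25 June 2018 and 8 October 2017.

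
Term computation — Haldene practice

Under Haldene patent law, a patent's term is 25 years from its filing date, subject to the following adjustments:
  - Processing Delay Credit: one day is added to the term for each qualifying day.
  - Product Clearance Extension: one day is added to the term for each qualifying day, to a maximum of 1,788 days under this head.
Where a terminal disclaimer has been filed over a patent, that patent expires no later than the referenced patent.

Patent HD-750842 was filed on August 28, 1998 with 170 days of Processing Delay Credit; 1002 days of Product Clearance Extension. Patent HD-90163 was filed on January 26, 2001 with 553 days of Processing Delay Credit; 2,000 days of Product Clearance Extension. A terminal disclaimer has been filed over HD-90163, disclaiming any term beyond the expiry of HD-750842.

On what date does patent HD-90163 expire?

Natural term of HD-90163:
  Base: filing + 25 years → 26 January 2026.
  Processing Delay Credit: +553 days → 2 August 2027.
  Product Clearance Extension: 2000 days claimed exceeds the 1788-day cap, so +1788 days → 24 June 2032.
Expiry of referenced patent HD-750842:
  Base: filing + 25 years → 28 August 2023.
  Processing Delay Credit: +170 days → 14 February 2024.
  Product Clearance Extension: 1002 days (within the 1788-day cap) → +1002 days → 12 November 2026.
Terminal disclaimer: HD-90163 expires on the earlier of 24 June 2032 and 12 November 2026.

2026-11-12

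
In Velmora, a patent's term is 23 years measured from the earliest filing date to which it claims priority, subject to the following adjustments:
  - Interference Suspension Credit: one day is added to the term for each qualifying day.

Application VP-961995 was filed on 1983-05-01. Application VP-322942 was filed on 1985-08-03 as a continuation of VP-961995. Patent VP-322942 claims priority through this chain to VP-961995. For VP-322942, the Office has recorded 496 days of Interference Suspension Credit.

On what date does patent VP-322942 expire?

2007-09-09

Earliest priority filing: 1 May 1983.
Base term: 1 May 1983 + 23 years → 1 May 2006.
Interference Suspension Credit: +496 days → 9 September 2007.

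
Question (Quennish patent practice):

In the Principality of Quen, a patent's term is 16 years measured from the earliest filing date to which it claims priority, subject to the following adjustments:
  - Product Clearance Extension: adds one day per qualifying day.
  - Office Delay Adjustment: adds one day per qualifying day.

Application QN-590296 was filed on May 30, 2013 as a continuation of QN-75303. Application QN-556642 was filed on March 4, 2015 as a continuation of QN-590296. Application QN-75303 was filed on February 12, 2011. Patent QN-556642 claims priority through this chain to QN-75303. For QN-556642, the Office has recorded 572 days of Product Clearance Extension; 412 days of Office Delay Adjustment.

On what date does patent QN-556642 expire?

Earliest priority filing: 12 February 2011.
Base term: 12 February 2011 + 16 years → 12 February 2027.
Product Clearance Extension: +572 days → 6 September 2028.
Office Delay Adjustment: +412 days → 23 October 2029.

October 23, 2029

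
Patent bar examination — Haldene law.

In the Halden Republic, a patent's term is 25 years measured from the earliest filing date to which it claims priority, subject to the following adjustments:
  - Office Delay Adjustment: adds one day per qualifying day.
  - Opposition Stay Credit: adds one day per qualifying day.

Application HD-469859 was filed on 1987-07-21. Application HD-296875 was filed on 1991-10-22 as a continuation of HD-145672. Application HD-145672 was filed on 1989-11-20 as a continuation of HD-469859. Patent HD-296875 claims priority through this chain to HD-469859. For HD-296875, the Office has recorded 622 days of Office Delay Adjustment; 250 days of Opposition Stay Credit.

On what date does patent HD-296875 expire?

Earliest priority filing: 21 July 1987.
Base term: 21 July 1987 + 25 years → 21 July 2012.
Office Delay Adjustment: +622 days → 4 April 2014.
Opposition Stay Credit: +250 days → 10 December 2014.

2014-12-10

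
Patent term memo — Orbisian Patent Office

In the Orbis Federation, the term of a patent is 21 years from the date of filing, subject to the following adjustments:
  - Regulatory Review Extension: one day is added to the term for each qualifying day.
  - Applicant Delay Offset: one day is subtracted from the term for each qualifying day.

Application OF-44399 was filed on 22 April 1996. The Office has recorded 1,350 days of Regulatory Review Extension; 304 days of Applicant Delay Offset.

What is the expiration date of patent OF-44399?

March 3, 2020

Base term: filing date + 21 years → 22 April 2017.
Regulatory Review Extension: +1350 days → 1 January 2021.
Applicant Delay Offset: −304 days → 3 March 2020.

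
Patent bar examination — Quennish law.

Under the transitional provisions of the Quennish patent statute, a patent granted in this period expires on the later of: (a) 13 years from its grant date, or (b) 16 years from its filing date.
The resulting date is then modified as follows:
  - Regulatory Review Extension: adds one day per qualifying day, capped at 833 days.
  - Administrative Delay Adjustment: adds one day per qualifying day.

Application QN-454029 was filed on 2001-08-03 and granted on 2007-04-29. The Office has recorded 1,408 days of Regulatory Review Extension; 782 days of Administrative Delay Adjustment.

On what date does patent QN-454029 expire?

(a) grant + 13 years → 29 April 2020.
(b) filing + 16 years → 3 August 2017.
Later of the two: 29 April 2020.
Regulatory Review Extension: 1408 days claimed exceeds the 833-day cap, so +833 days → 10 August 2022.
Administrative Delay Adjustment: +782 days → 30 September 2024.

September 30, 2024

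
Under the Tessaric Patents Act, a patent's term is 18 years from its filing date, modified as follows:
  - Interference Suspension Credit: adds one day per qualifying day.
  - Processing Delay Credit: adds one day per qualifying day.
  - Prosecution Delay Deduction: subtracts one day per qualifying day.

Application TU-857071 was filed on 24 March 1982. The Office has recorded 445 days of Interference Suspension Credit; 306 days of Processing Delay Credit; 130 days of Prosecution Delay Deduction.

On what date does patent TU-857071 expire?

Base term: filing date + 18 years → 24 March 2000.
Interference Suspension Credit: +445 days → 12 June 2001.
Processing Delay Credit: +306 days → 14 April 2002.
Prosecution Delay Deduction: −130 days → 5 December 2001.

2001-12-05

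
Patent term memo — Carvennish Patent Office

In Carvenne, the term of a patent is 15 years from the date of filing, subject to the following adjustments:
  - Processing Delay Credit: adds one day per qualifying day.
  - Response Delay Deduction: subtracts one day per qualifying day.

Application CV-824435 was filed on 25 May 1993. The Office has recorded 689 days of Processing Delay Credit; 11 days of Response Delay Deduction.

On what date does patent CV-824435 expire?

Base term: filing date + 15 years → 25 May 2008.
Processing Delay Credit: +689 days → 14 April 2010.
Response Delay Deduction: −11 days → 3 April 2010.

April 3, 2010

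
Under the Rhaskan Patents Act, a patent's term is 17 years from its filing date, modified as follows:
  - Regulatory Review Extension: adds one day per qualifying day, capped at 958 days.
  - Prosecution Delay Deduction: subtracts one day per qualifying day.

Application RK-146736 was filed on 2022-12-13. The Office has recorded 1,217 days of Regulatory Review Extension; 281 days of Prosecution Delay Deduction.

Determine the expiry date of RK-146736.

Base term: filing date + 17 years → 13 December 2039.
Regulatory Review Extension: 1217 days claimed exceeds the 958-day cap, so +958 days → 28 July 2042.
Prosecution Delay Deduction: −281 days → 20 October 2041.

2041-10-20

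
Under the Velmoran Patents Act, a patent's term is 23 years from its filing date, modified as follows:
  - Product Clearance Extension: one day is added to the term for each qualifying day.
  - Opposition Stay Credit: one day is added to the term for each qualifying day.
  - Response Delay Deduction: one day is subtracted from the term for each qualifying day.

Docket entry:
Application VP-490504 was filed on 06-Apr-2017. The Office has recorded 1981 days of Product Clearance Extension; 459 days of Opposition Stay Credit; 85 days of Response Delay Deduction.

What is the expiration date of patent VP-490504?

Base term: filing date + 23 years → 6 April 2040.
Product Clearance Extension: +1981 days → 8 September 2045.
Opposition Stay Credit: +459 days → 11 December 2046.
Response Delay Deduction: −85 days → 17 September 2046.

September 17, 2046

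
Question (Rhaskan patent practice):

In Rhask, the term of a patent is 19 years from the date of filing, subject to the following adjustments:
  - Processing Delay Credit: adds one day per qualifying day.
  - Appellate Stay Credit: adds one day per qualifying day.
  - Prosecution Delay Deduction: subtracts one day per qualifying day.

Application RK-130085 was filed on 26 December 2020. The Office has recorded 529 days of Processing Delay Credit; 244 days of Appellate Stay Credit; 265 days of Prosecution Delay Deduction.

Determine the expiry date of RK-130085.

May 17, 2041

Base term: filing date + 19 years → 26 December 2039.
Processing Delay Credit: +529 days → 7 June 2041.
Appellate Stay Credit: +244 days → 6 February 2042.
Prosecution Delay Deduction: −265 days → 17 May 2041.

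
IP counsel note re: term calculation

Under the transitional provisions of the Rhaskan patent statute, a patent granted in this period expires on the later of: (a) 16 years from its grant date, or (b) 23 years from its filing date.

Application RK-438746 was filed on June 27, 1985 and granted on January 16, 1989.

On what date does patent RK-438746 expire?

(a) grant + 16 years → 16 January 2005.
(b) filing + 23 years → 27 June 2008.
Later of the two: 27 June 2008.

2008-06-27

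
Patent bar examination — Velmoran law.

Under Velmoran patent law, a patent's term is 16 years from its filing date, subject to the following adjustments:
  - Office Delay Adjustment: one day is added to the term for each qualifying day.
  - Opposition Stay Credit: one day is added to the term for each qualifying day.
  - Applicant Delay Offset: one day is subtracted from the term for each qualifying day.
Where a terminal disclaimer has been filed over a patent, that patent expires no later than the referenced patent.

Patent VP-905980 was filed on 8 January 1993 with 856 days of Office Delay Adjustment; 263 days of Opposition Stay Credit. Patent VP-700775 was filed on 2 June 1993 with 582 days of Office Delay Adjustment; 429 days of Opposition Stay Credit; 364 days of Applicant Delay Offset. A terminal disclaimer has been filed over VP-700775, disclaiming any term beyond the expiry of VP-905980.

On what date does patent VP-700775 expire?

March 11, 2011

Natural term of VP-700775:
  Base: filing + 16 years → 2 June 2009.
  Office Delay Adjustment: +582 days → 5 January 2011.
  Opposition Stay Credit: +429 days → 9 March 2012.
  Applicant Delay Offset: −364 days → 11 March 2011.
Expiry of referenced patent VP-905980:
  Base: filing + 16 years → 8 January 2009.
  Office Delay Adjustment: +856 days → 14 May 2011.
  Opposition Stay Credit: +263 days → 1 February 2012.
Terminal disclaimer: VP-700775 expires on the earlier of 11 March 2011 and 1 February 2012.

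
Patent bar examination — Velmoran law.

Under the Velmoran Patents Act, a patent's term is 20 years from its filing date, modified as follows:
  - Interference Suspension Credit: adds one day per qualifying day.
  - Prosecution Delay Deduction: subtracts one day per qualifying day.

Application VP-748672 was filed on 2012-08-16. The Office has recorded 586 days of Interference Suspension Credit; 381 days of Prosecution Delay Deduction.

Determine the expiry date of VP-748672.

Base term: filing date + 20 years → 16 August 2032.
Interference Suspension Credit: +586 days → 25 March 2034.
Prosecution Delay Deduction: −381 days → 9 March 2033.

2033-03-09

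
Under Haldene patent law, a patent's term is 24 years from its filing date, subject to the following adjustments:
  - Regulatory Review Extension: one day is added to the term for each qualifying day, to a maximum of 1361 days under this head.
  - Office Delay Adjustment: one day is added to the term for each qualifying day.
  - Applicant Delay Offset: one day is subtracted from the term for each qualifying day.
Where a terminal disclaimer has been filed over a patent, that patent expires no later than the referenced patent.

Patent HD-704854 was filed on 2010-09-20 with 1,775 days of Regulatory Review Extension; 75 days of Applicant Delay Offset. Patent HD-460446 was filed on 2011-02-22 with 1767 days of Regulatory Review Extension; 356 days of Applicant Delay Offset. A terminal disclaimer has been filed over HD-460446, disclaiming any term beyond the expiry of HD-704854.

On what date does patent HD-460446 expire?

Natural term of HD-460446:
  Base: filing + 24 years → 22 February 2035.
  Regulatory Review Extension: 1767 days claimed exceeds the 1361-day cap, so +1361 days → 14 November 2038.
  Applicant Delay Offset: −356 days → 23 November 2037.
Expiry of referenced patent HD-704854:
  Base: filing + 24 years → 20 September 2034.
  Regulatory Review Extension: 1775 days claimed exceeds the 1361-day cap, so +1361 days → 12 June 2038.
  Applicant Delay Offset: −75 days → 29 March 2038.
Terminal disclaimer: HD-460446 expires on the earlier of 23 November 2037 and 29 March 2038.

November 23, 2037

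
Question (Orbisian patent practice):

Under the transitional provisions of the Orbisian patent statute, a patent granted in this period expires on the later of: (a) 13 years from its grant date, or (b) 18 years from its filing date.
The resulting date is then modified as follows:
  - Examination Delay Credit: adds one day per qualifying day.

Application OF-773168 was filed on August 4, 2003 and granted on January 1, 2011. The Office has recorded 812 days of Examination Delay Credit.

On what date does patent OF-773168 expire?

March 23, 2026

(a) grant + 13 years → 1 January 2024.
(b) filing + 18 years → 4 August 2021.
Later of the two: 1 January 2024.
Examination Delay Credit: +812 days → 23 March 2026.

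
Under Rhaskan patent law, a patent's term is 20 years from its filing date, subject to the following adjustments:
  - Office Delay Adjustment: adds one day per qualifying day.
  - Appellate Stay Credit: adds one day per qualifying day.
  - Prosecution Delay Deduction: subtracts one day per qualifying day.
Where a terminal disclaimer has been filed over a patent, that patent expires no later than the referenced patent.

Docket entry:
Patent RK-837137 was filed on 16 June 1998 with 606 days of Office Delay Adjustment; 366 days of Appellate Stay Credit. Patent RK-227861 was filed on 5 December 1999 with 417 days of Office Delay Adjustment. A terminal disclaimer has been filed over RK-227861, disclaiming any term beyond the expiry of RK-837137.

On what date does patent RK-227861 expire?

January 25, 2021

Natural term of RK-227861:
  Base: filing + 20 years → 5 December 2019.
  Office Delay Adjustment: +417 days → 25 January 2021.
Expiry of referenced patent RK-837137:
  Base: filing + 20 years → 16 June 2018.
  Office Delay Adjustment: +606 days → 12 February 2020.
  Appellate Stay Credit: +366 days → 12 February 2021.
Terminal disclaimer: RK-227861 expires on the earlier of 25 January 2021 and 12 February 2021.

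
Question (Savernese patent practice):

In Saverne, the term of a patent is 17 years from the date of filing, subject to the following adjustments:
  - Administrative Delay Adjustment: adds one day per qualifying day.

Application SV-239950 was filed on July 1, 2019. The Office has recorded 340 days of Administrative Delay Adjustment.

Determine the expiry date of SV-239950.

Base term: filing date + 17 years → 1 July 2036.
Administrative Delay Adjustment: +340 days → 6 June 2037.

2037-06-06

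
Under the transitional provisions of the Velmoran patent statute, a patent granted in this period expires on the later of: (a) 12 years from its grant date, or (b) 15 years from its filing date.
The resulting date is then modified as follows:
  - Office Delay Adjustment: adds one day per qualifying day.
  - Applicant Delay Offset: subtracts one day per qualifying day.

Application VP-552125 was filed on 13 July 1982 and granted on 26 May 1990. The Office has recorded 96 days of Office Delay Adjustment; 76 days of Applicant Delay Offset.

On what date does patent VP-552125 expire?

June 15, 2002

(a) grant + 12 years → 26 May 2002.
(b) filing + 15 years → 13 July 1997.
Later of the two: 26 May 2002.
Office Delay Adjustment: +96 days → 30 August 2002.
Applicant Delay Offset: −76 days → 15 June 2002.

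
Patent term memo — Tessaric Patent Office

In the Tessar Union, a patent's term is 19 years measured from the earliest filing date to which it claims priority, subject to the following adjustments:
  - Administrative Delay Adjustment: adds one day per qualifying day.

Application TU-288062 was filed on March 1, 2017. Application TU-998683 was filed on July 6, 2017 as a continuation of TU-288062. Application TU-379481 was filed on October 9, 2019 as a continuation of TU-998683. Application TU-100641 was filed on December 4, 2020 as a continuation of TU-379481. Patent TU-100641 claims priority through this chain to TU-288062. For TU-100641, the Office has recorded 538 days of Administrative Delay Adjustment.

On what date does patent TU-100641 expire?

Earliest priority filing: 1 March 2017.
Base term: 1 March 2017 + 19 years → 1 March 2036.
Administrative Delay Adjustment: +538 days → 21 August 2037.

2037-08-21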